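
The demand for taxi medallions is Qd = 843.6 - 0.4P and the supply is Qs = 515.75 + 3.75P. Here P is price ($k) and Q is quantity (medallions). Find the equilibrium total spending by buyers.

Equating demand and supply, 843.6 - 0.4P = 515.75 + 3.75P gives 4.15P = 327.85, so P* = 79.
Plugging P* into demand: Q* = 843.6 - 0.4(79) = 812.
Total spending by buyers = P* × Q* = 79 × 812 = 64148.

Total spending by buyers = 64148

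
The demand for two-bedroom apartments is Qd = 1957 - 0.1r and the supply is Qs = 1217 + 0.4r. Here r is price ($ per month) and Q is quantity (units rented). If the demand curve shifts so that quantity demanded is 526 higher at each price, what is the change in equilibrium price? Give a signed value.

Δr = 1052

Set Qd = Qs: 1957 - 0.1r = 1217 + 0.4r, so 740 = 0.5r and r* = 1480.
Substitute back: Q* = 1957 - 0.1(1480) = 1809.
After the shift, demand is Qd = 2483 - 0.1r.
New equilibrium: 1266 = 0.5r, so r = 2532 and Q = 2229.8.
Δr = 2532 - 1480 = 1052.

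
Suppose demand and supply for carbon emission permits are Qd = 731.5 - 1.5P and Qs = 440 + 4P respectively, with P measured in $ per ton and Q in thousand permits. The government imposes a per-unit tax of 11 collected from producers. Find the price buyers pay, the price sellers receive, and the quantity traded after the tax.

With a tax of 11 on producers, they supply based on the net price P_s = P_b - 11, so Qs = 396 + 4P_b.
Equate demand and the shifted supply: 731.5 - 1.5P_b = 396 + 4P_b, giving 5.5P_b = 335.5, so P_b = 61.
Then P_s = 61 - 11 = 50 and Q = 731.5 - 1.5(61) = 640.

P_b = 61, P_s = 50, Q = 640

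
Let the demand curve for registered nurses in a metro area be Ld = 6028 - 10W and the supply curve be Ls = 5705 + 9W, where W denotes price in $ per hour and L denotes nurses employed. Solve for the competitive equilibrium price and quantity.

W* = 17, L* = 5858

The market clears where 6028 - 10W = 5705 + 9W. Rearranging, 19W = 323, hence W* = 17.
Substitute back: L* = 6028 - 10(17) = 5858.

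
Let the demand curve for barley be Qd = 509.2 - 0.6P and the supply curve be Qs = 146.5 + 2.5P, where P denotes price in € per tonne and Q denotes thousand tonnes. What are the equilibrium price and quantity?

The market clears where 509.2 - 0.6P = 146.5 + 2.5P. Rearranging, 3.1P = 362.7, hence P* = 117.
Plugging P* into demand: Q* = 509.2 - 0.6(117) = 439.

P* = 117, Q* = 439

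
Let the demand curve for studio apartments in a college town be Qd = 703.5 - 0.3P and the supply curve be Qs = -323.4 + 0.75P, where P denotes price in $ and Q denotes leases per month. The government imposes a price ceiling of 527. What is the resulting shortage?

At P = 527: Qd = 545.4 and Qs = 71.85.
Shortage = Qd - Qs = 545.4 - 71.85 = 473.55.

Shortage = 473.55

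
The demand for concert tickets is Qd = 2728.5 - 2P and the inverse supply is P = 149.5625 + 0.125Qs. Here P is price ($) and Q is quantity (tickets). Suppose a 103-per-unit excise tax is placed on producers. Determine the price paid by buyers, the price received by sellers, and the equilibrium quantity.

Inverting to quantity form: Qs = -1196.5 + 8P.
The tax drives a wedge P_b - P_s = 103. Substituting P_s = P_b - 103 into supply: Qs = -2020.5 + 8P_b.
Equate demand and the shifted supply: 2728.5 - 2P_b = -2020.5 + 8P_b, giving 10P_b = 4749, so P_b = 474.9.
Then P_s = 474.9 - 103 = 371.9 and Q = 2728.5 - 2(474.9) = 1778.7.

P_b = 474.9, P_s = 371.9, Q = 1778.7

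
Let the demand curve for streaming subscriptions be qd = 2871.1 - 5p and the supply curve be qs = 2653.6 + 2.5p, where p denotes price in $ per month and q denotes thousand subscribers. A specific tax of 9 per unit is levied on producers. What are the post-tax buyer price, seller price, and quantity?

p_b = 32, p_s = 23, q = 2711.1

The tax drives a wedge p_b - p_s = 9. Substituting p_s = p_b - 9 into supply: qs = 2631.1 + 2.5p_b.
Market clearing requires 2871.1 - 5p_b = 2631.1 + 2.5p_b; hence 240 = 7.5p_b and p_b = 32.
Then p_s = 32 - 9 = 23 and q = 2871.1 - 5(32) = 2711.1.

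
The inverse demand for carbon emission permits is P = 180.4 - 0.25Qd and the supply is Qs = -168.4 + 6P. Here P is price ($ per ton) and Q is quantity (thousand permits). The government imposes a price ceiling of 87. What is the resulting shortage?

Shortage = 20

In direct form, Qd = 721.6 - 4P.
With P fixed at 87, quantity demanded is 373.6 and quantity supplied is 353.6.
Shortage = Qd - Qs = 373.6 - 353.6 = 20.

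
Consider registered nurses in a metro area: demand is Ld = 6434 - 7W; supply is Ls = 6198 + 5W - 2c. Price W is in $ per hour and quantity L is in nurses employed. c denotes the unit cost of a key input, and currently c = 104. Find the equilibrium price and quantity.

W* = 37, L* = 6175

With c = 104, supply is Ls = 5990 + 5W.
The market clears where 6434 - 7W = 5990 + 5W. Rearranging, 12W = 444, hence W* = 37.
Substitute back: L* = 6434 - 7(37) = 6175.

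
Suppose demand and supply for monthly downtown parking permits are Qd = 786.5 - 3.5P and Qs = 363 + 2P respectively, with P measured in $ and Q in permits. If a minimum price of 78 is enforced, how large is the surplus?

Surplus = 5.5

Evaluating both curves at the floor price 78 gives Qd = 513.5, Qs = 519.
Surplus = Qs - Qd = 519 - 513.5 = 5.5.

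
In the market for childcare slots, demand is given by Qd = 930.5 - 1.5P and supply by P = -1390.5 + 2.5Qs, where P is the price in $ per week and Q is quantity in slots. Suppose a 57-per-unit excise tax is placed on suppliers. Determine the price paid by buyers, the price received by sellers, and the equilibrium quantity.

P_b = 209, P_s = 152, Q = 617

Solving each curve for Q: Qs = 556.2 + 0.4P.
With a tax of 57 on suppliers, they supply based on the net price P_s = P_b - 57, so Qs = 533.4 + 0.4P_b.
Market clearing requires 930.5 - 1.5P_b = 533.4 + 0.4P_b; hence 397.1 = 1.9P_b and P_b = 209.
So P_s = 152 and the quantity traded is Q = 930.5 - 1.5(209) = 617.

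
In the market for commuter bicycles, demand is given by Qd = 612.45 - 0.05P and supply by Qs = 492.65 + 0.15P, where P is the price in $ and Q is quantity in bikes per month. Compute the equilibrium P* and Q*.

P* = 599, Q* = 582.5

The market clears where 612.45 - 0.05P = 492.65 + 0.15P. Rearranging, 0.2P = 119.8, hence P* = 599.
Substitute back: Q* = 612.45 - 0.05(599) = 582.5.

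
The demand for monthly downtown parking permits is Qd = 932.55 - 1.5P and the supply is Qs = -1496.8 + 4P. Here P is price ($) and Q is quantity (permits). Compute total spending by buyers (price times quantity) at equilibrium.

Total spending by buyers = 119259

At equilibrium Qd = Qs, so 932.55 - 1.5P = -1496.8 + 4P; collecting terms, 2429.35 = 5.5P and P* = 441.7.
Plugging P* into demand: Q* = 932.55 - 1.5(441.7) = 270.
Total spending by buyers = P* × Q* = 441.7 × 270 = 119259.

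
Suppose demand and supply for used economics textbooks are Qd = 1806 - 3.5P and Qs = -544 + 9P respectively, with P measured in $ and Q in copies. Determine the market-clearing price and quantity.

P* = 188, Q* = 1148

The market clears where 1806 - 3.5P = -544 + 9P. Rearranging, 12.5P = 2350, hence P* = 188.
From the demand curve, Q* = 1806 - 3.5(188) = 1148.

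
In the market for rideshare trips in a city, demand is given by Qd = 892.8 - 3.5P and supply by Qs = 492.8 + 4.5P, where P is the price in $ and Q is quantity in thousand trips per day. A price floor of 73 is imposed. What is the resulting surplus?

Surplus = 184

Evaluating both curves at the floor price 73 gives Qd = 637.3, Qs = 821.3.
Surplus = Qs - Qd = 821.3 - 637.3 = 184.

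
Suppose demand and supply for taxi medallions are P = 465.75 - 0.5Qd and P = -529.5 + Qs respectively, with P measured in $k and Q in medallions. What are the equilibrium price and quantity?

P* = 134, Q* = 663.5

Rewriting in direct form: Qd = 931.5 - 2P and Qs = 529.5 + P.
Equating demand and supply, 931.5 - 2P = 529.5 + P gives 3P = 402, so P* = 134.
Substitute back: Q* = 931.5 - 2(134) = 663.5.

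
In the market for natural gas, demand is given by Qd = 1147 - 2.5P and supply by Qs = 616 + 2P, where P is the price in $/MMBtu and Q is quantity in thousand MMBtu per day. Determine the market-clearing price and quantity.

At equilibrium Qd = Qs, so 1147 - 2.5P = 616 + 2P; collecting terms, 531 = 4.5P and P* = 118.
Then Q* = 1147 - 2.5(118) = 852.

P* = 118, Q* = 852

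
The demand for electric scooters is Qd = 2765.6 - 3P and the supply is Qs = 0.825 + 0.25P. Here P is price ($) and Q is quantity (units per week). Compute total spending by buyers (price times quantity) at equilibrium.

The market clears where 2765.6 - 3P = 0.825 + 0.25P. Rearranging, 3.25P = 2764.775, hence P* = 850.7.
Substitute back: Q* = 2765.6 - 3(850.7) = 213.5.
Total spending by buyers = P* × Q* = 850.7 × 213.5 = 181624.45.

Total spending by buyers = 181624.45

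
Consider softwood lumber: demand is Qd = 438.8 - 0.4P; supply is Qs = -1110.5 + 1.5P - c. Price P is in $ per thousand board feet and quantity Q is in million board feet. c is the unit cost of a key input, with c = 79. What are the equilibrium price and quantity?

With c = 79, supply is Qs = -1189.5 + 1.5P.
At equilibrium Qd = Qs, so 438.8 - 0.4P = -1189.5 + 1.5P; collecting terms, 1628.3 = 1.9P and P* = 857.
Plugging P* into demand: Q* = 438.8 - 0.4(857) = 96.

P* = 857, Q* = 96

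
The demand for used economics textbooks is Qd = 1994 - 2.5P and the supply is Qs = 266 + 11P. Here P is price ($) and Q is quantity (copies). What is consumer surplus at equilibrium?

The market clears where 1994 - 2.5P = 266 + 11P. Rearranging, 13.5P = 1728, hence P* = 128.
Substitute back: Q* = 1994 - 2.5(128) = 1674.
Demand choke price (Qd = 0): P = 1994/2.5 = 797.6. Consumer surplus = ½ × (797.6 - 128) × 1674 = 560455.2.

Consumer surplus = 560455.2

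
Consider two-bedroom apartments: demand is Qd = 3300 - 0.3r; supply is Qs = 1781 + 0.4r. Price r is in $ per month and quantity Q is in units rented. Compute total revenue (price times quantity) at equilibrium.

Equating demand and supply, 3300 - 0.3r = 1781 + 0.4r gives 0.7r = 1519, so r* = 2170.
Plugging r* into demand: Q* = 3300 - 0.3(2170) = 2649.
Total revenue = r* × Q* = 2170 × 2649 = 5748330.

Total revenue = 5748330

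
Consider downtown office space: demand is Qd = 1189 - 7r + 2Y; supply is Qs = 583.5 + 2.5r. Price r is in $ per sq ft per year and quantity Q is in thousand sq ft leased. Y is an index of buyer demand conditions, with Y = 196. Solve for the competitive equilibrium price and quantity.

r* = 105, Q* = 846

With Y = 196, demand is Qd = 1581 - 7r.
At equilibrium Qd = Qs, so 1581 - 7r = 583.5 + 2.5r; collecting terms, 997.5 = 9.5r and r* = 105.
Then Q* = 1581 - 7(105) = 846.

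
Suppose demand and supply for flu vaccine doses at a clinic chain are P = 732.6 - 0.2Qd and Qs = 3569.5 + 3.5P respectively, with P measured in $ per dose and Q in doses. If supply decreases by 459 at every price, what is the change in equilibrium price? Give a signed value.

Inverting to quantity form: Qd = 3663 - 5P.
Equating demand and supply, 3663 - 5P = 3569.5 + 3.5P gives 8.5P = 93.5, so P* = 11.
Plugging P* into demand: Q* = 3663 - 5(11) = 3608.
After the shift, supply is Qs = 3110.5 + 3.5P.
New equilibrium: 552.5 = 8.5P, so P = 65 and Q = 3338.
ΔP = 65 - 11 = 54.

ΔP = 54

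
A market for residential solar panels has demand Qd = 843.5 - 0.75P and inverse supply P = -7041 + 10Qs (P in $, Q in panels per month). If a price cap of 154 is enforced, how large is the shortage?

Shortage = 8.5

Rewriting in direct form: Qs = 704.1 + 0.1P.
Evaluating both curves at the ceiling price 154 gives Qd = 728, Qs = 719.5.
Shortage = Qd - Qs = 728 - 719.5 = 8.5.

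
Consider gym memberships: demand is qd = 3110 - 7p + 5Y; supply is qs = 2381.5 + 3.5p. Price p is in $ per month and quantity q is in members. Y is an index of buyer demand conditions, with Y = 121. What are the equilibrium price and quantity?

p* = 127, q* = 2826

With Y = 121, demand is qd = 3715 - 7p.
At equilibrium qd = qs, so 3715 - 7p = 2381.5 + 3.5p; collecting terms, 1333.5 = 10.5p and p* = 127.
From the demand curve, q* = 3715 - 7(127) = 2826.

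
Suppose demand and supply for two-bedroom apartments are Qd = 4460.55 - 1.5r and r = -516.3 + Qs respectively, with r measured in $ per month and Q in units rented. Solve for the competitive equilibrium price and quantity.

In direct form, Qs = 516.3 + r.
At equilibrium Qd = Qs, so 4460.55 - 1.5r = 516.3 + r; collecting terms, 3944.25 = 2.5r and r* = 1577.7.
Substitute back: Q* = 4460.55 - 1.5(1577.7) = 2094.

r* = 1577.7, Q* = 2094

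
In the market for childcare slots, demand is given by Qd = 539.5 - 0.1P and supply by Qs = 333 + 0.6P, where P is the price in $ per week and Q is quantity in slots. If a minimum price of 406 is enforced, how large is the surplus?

At P = 406: Qd = 498.9 and Qs = 576.6.
Surplus = Qs - Qd = 576.6 - 498.9 = 77.7.

Surplus = 77.7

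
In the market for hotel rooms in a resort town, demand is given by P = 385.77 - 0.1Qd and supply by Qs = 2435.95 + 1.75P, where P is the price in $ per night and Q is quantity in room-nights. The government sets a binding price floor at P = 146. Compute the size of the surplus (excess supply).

Rewriting in direct form: Qd = 3857.7 - 10P.
Evaluating both curves at the floor price 146 gives Qd = 2397.7, Qs = 2691.45.
Surplus = Qs - Qd = 2691.45 - 2397.7 = 293.75.

Surplus = 293.75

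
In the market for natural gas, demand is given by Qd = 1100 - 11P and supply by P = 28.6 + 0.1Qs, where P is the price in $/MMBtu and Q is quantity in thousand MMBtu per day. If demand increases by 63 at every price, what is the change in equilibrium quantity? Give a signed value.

Solving each curve for Q: Qs = -286 + 10P.
The market clears where 1100 - 11P = -286 + 10P. Rearranging, 21P = 1386, hence P* = 66.
Then Q* = 1100 - 11(66) = 374.
After the shift, demand is Qd = 1163 - 11P.
Re-solving, 21P = 1449 gives P = 69 and Q = 404.
ΔQ = 404 - 374 = 30.

ΔQ = 30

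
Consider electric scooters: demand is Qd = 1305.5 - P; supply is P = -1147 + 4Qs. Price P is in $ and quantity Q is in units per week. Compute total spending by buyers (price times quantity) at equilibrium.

Solving each curve for Q: Qs = 286.75 + 0.25P.
At equilibrium Qd = Qs, so 1305.5 - P = 286.75 + 0.25P; collecting terms, 1018.75 = 1.25P and P* = 815.
From the demand curve, Q* = 1305.5 - 815 = 490.5.
Total spending by buyers = P* × Q* = 815 × 490.5 = 399757.5.

Total spending by buyers = 399757.5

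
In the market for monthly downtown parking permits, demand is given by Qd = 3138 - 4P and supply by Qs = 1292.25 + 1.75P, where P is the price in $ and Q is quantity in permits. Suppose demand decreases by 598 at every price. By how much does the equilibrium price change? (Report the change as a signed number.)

At equilibrium Qd = Qs, so 3138 - 4P = 1292.25 + 1.75P; collecting terms, 1845.75 = 5.75P and P* = 321.
Substitute back: Q* = 3138 - 4(321) = 1854.
After the shift, demand is Qd = 2540 - 4P.
Re-solving, 5.75P = 1247.75 gives P = 217 and Q = 1672.
ΔP = 217 - 321 = -104.

ΔP = -104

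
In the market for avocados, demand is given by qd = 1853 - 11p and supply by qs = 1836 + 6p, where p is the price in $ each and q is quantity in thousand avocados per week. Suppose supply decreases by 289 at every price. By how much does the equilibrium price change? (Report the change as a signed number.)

Δp = 17

The market clears where 1853 - 11p = 1836 + 6p. Rearranging, 17p = 17, hence p* = 1.
From the demand curve, q* = 1853 - 11(1) = 1842.
After the shift, supply is qs = 1547 + 6p.
Re-solving, 17p = 306 gives p = 18 and q = 1655.
Δp = 18 - 1 = 17.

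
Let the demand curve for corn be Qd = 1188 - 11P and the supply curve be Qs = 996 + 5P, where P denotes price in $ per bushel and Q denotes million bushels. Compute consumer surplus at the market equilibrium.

Set Qd = Qs: 1188 - 11P = 996 + 5P, so 192 = 16P and P* = 12.
Then Q* = 1188 - 11(12) = 1056.
Demand choke price (Qd = 0): P = 1188/11 = 108. Consumer surplus = ½ × (108 - 12) × 1056 = 50688.

Consumer surplus = 50688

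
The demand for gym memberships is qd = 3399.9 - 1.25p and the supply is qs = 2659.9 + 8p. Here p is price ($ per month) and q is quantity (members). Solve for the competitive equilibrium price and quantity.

Equating demand and supply, 3399.9 - 1.25p = 2659.9 + 8p gives 9.25p = 740, so p* = 80.
Then q* = 3399.9 - 1.25(80) = 3299.9.

p* = 80, q* = 3299.9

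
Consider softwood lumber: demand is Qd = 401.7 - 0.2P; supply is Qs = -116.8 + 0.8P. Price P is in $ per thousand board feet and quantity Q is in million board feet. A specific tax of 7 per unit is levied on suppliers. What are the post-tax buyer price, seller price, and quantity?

P_b = 524.1, P_s = 517.1, Q = 296.88

Suppliers keep P_s = P_b - 7 per unit, so supply in terms of the buyer price is Qs = -122.4 + 0.8P_b.
Set Qd = Qs: 401.7 - 0.2P_b = -122.4 + 0.8P_b, so 524.1 = P_b and P_b = 524.1.
So P_s = 517.1 and the quantity traded is Q = 401.7 - 0.2(524.1) = 296.88.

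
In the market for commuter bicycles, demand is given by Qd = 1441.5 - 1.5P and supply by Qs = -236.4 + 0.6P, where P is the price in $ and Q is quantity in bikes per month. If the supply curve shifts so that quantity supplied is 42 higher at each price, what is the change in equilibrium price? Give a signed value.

ΔP = -20

At equilibrium Qd = Qs, so 1441.5 - 1.5P = -236.4 + 0.6P; collecting terms, 1677.9 = 2.1P and P* = 799.
Substitute back: Q* = 1441.5 - 1.5(799) = 243.
After the shift, supply is Qs = -194.4 + 0.6P.
Re-solving, 2.1P = 1635.9 gives P = 779 and Q = 273.
ΔP = 779 - 799 = -20.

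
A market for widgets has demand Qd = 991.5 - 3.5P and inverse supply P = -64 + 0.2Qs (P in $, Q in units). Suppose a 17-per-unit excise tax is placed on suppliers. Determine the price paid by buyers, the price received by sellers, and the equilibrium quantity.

P_b = 89, P_s = 72, Q = 680

Solving each curve for Q: Qs = 320 + 5P.
The tax drives a wedge P_b - P_s = 17. Substituting P_s = P_b - 17 into supply: Qs = 235 + 5P_b.
Equate demand and the shifted supply: 991.5 - 3.5P_b = 235 + 5P_b, giving 8.5P_b = 756.5, so P_b = 89.
So P_s = 72 and the quantity traded is Q = 991.5 - 3.5(89) = 680.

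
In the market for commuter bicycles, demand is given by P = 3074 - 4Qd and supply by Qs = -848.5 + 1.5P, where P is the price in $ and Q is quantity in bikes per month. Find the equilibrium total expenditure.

In direct form, Qd = 768.5 - 0.25P.
The market clears where 768.5 - 0.25P = -848.5 + 1.5P. Rearranging, 1.75P = 1617, hence P* = 924.
Then Q* = 768.5 - 0.25(924) = 537.5.
Total expenditure = P* × Q* = 924 × 537.5 = 496650.

Total expenditure = 496650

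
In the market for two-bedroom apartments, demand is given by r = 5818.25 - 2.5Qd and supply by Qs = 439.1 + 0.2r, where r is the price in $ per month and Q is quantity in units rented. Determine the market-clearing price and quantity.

Inverting to quantity form: Qd = 2327.3 - 0.4r.
The market clears where 2327.3 - 0.4r = 439.1 + 0.2r. Rearranging, 0.6r = 1888.2, hence r* = 3147.
Then Q* = 2327.3 - 0.4(3147) = 1068.5.

r* = 3147, Q* = 1068.5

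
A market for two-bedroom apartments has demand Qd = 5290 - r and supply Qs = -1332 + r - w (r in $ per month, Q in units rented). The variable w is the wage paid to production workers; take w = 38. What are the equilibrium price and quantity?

With w = 38, supply is Qs = -1370 + r.
The market clears where 5290 - r = -1370 + r. Rearranging, 2r = 6660, hence r* = 3330.
Substitute back: Q* = 5290 - 3330 = 1960.

r* = 3330, Q* = 1960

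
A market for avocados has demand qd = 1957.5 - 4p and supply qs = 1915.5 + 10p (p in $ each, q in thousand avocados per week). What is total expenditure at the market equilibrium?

Equating demand and supply, 1957.5 - 4p = 1915.5 + 10p gives 14p = 42, so p* = 3.
Plugging p* into demand: q* = 1957.5 - 4(3) = 1945.5.
Total expenditure = p* × q* = 3 × 1945.5 = 5836.5.

Total expenditure = 5836.5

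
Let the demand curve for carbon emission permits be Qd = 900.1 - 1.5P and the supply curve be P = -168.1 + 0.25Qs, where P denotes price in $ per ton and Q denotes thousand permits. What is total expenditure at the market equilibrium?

Total expenditure = 34693.2

Inverting to quantity form: Qs = 672.4 + 4P.
Equating demand and supply, 900.1 - 1.5P = 672.4 + 4P gives 5.5P = 227.7, so P* = 41.4.
Substitute back: Q* = 900.1 - 1.5(41.4) = 838.
Total expenditure = P* × Q* = 41.4 × 838 = 34693.2.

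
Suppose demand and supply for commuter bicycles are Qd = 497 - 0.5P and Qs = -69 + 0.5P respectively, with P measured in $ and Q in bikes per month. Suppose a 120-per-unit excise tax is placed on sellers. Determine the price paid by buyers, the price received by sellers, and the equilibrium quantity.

The tax drives a wedge P_b - P_s = 120. Substituting P_s = P_b - 120 into supply: Qs = -129 + 0.5P_b.
Set Qd = Qs: 497 - 0.5P_b = -129 + 0.5P_b, so 626 = P_b and P_b = 626.
Then P_s = 626 - 120 = 506 and Q = 497 - 0.5(626) = 184.

P_b = 626, P_s = 506, Q = 184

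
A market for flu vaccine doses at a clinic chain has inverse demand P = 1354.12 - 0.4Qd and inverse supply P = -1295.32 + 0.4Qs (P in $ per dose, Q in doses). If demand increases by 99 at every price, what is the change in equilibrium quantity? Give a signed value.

ΔQ = 49.5

Rewriting in direct form: Qd = 3385.3 - 2.5P and Qs = 3238.3 + 2.5P.
Equating demand and supply, 3385.3 - 2.5P = 3238.3 + 2.5P gives 5P = 147, so P* = 29.4.
Plugging P* into demand: Q* = 3385.3 - 2.5(29.4) = 3311.8.
After the shift, demand is Qd = 3484.3 - 2.5P.
New equilibrium: 246 = 5P, so P = 49.2 and Q = 3361.3.
ΔQ = 3361.3 - 3311.8 = 49.5.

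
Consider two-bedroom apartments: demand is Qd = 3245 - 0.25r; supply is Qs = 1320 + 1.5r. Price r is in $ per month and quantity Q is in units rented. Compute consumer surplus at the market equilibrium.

At equilibrium Qd = Qs, so 3245 - 0.25r = 1320 + 1.5r; collecting terms, 1925 = 1.75r and r* = 1100.
Plugging r* into demand: Q* = 3245 - 0.25(1100) = 2970.
Demand choke price (Qd = 0): r = 3245/0.25 = 12980. Consumer surplus = ½ × (12980 - 1100) × 2970 = 17641800.

Consumer surplus = 17641800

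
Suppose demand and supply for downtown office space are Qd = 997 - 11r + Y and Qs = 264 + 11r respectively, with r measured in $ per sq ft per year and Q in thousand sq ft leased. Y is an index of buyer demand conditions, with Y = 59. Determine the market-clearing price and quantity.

r* = 36, Q* = 660

With Y = 59, demand is Qd = 1056 - 11r.
The market clears where 1056 - 11r = 264 + 11r. Rearranging, 22r = 792, hence r* = 36.
Then Q* = 1056 - 11(36) = 660.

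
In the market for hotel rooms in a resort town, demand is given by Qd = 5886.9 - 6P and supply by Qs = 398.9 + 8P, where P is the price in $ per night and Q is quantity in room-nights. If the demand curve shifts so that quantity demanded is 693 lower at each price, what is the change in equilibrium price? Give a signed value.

ΔP = -49.5

At equilibrium Qd = Qs, so 5886.9 - 6P = 398.9 + 8P; collecting terms, 5488 = 14P and P* = 392.
Plugging P* into demand: Q* = 5886.9 - 6(392) = 3534.9.
After the shift, demand is Qd = 5193.9 - 6P.
New equilibrium: 4795 = 14P, so P = 342.5 and Q = 3138.9.
ΔP = 342.5 - 392 = -49.5.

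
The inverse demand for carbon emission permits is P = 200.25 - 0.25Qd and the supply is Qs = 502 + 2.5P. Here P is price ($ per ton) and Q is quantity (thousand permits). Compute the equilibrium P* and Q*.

P* = 46, Q* = 617

In direct form, Qd = 801 - 4P.
The market clears where 801 - 4P = 502 + 2.5P. Rearranging, 6.5P = 299, hence P* = 46.
Substitute back: Q* = 801 - 4(46) = 617.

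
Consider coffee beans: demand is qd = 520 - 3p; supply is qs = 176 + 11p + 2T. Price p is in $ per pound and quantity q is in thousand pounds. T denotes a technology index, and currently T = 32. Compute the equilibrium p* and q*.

With T = 32, supply is qs = 240 + 11p.
The market clears where 520 - 3p = 240 + 11p. Rearranging, 14p = 280, hence p* = 20.
Then q* = 520 - 3(20) = 460.

p* = 20, q* = 460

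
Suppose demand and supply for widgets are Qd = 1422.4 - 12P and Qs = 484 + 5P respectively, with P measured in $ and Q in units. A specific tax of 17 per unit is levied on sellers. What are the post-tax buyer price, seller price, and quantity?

P_b = 60.2, P_s = 43.2, Q = 700

The tax drives a wedge P_b - P_s = 17. Substituting P_s = P_b - 17 into supply: Qs = 399 + 5P_b.
Set Qd = Qs: 1422.4 - 12P_b = 399 + 5P_b, so 1023.4 = 17P_b and P_b = 60.2.
So P_s = 43.2 and the quantity traded is Q = 1422.4 - 12(60.2) = 700.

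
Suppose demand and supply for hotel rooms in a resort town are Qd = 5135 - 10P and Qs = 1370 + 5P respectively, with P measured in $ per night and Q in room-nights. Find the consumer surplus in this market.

At equilibrium Qd = Qs, so 5135 - 10P = 1370 + 5P; collecting terms, 3765 = 15P and P* = 251.
Substitute back: Q* = 5135 - 10(251) = 2625.
Demand choke price (Qd = 0): P = 5135/10 = 513.5. Consumer surplus = ½ × (513.5 - 251) × 2625 = 344531.25.

Consumer surplus = 344531.25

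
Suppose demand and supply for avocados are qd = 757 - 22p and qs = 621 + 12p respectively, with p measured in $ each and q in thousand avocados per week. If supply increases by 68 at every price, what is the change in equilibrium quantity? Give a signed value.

Set qd = qs: 757 - 22p = 621 + 12p, so 136 = 34p and p* = 4.
From the demand curve, q* = 757 - 22(4) = 669.
After the shift, supply is qs = 689 + 12p.
Re-solving, 34p = 68 gives p = 2 and q = 713.
Δq = 713 - 669 = 44.

Δq = 44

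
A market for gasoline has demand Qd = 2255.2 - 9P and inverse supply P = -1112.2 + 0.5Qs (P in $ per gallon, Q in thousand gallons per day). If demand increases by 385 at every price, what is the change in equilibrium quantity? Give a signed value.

ΔQ = 70

Inverting to quantity form: Qs = 2224.4 + 2P.
At equilibrium Qd = Qs, so 2255.2 - 9P = 2224.4 + 2P; collecting terms, 30.8 = 11P and P* = 2.8.
From the demand curve, Q* = 2255.2 - 9(2.8) = 2230.
After the shift, demand is Qd = 2640.2 - 9P.
The new intersection has 415.8 = 11P, i.e. P = 37.8, Q = 2300.
ΔQ = 2300 - 2230 = 70.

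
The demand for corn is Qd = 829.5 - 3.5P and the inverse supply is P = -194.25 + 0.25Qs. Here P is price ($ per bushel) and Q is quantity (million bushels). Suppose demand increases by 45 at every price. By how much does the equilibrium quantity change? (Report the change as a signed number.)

Rewriting in direct form: Qs = 777 + 4P.
At equilibrium Qd = Qs, so 829.5 - 3.5P = 777 + 4P; collecting terms, 52.5 = 7.5P and P* = 7.
Substitute back: Q* = 829.5 - 3.5(7) = 805.
After the shift, demand is Qd = 874.5 - 3.5P.
The new intersection has 97.5 = 7.5P, i.e. P = 13, Q = 829.
ΔQ = 829 - 805 = 24.

ΔQ = 24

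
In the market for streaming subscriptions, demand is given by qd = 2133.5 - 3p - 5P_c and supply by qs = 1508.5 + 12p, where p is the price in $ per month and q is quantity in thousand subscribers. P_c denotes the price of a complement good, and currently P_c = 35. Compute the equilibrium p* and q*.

p* = 30, q* = 1868.5

With P_c = 35, demand is qd = 1958.5 - 3p.
Set qd = qs: 1958.5 - 3p = 1508.5 + 12p, so 450 = 15p and p* = 30.
Substitute back: q* = 1958.5 - 3(30) = 1868.5.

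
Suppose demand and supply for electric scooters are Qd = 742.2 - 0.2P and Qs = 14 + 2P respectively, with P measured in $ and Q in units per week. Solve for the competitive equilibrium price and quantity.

P* = 331, Q* = 676

Set Qd = Qs: 742.2 - 0.2P = 14 + 2P, so 728.2 = 2.2P and P* = 331.
Plugging P* into demand: Q* = 742.2 - 0.2(331) = 676.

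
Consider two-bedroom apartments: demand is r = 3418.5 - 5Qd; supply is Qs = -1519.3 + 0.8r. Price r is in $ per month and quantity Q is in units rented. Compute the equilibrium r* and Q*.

Rewriting in direct form: Qd = 683.7 - 0.2r.
Set Qd = Qs: 683.7 - 0.2r = -1519.3 + 0.8r, so 2203 = r and r* = 2203.
Substitute back: Q* = 683.7 - 0.2(2203) = 243.1.

r* = 2203, Q* = 243.1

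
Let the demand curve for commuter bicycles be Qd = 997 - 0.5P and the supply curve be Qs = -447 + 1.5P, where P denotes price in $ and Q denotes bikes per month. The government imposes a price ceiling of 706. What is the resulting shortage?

Shortage = 32

Evaluating both curves at the ceiling price 706 gives Qd = 644, Qs = 612.
Shortage = Qd - Qs = 644 - 612 = 32.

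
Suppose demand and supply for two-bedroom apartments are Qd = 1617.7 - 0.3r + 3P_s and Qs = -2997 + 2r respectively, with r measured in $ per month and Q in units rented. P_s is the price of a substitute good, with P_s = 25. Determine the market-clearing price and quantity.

With P_s = 25, demand is Qd = 1692.7 - 0.3r.
The market clears where 1692.7 - 0.3r = -2997 + 2r. Rearranging, 2.3r = 4689.7, hence r* = 2039.
Substitute back: Q* = 1692.7 - 0.3(2039) = 1081.

r* = 2039, Q* = 1081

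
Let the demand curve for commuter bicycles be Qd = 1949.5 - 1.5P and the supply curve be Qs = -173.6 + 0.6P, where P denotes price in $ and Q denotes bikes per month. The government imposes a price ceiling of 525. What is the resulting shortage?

Evaluating both curves at the ceiling price 525 gives Qd = 1162, Qs = 141.4.
Shortage = Qd - Qs = 1162 - 141.4 = 1020.6.

Shortage = 1020.6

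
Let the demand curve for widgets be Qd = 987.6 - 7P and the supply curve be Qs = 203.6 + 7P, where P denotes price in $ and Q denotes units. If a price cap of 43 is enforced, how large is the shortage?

With P fixed at 43, quantity demanded is 686.6 and quantity supplied is 504.6.
Shortage = Qd - Qs = 686.6 - 504.6 = 182.

Shortage = 182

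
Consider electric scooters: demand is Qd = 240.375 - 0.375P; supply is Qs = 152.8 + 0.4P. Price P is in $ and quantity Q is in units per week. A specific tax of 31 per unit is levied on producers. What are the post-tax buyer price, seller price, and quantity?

P_b = 129, P_s = 98, Q = 192

The tax drives a wedge P_b - P_s = 31. Substituting P_s = P_b - 31 into supply: Qs = 140.4 + 0.4P_b.
Set Qd = Qs: 240.375 - 0.375P_b = 140.4 + 0.4P_b, so 99.975 = 0.775P_b and P_b = 129.
Then P_s = 129 - 31 = 98 and Q = 240.375 - 0.375(129) = 192.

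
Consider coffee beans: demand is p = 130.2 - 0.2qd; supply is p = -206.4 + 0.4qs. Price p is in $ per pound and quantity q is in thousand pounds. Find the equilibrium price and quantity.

Solving each curve for q: qd = 651 - 5p and qs = 516 + 2.5p.
Set qd = qs: 651 - 5p = 516 + 2.5p, so 135 = 7.5p and p* = 18.
Plugging p* into demand: q* = 651 - 5(18) = 561.

p* = 18, q* = 561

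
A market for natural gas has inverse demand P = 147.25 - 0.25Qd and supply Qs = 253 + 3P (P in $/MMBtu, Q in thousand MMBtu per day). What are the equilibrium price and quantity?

Solving each curve for Q: Qd = 589 - 4P.
At equilibrium Qd = Qs, so 589 - 4P = 253 + 3P; collecting terms, 336 = 7P and P* = 48.
Then Q* = 589 - 4(48) = 397.

P* = 48, Q* = 397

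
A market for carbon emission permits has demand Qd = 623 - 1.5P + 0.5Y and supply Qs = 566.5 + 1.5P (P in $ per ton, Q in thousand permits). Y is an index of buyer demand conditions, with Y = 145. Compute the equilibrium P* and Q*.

P* = 43, Q* = 631

With Y = 145, demand is Qd = 695.5 - 1.5P.
Equating demand and supply, 695.5 - 1.5P = 566.5 + 1.5P gives 3P = 129, so P* = 43.
Plugging P* into demand: Q* = 695.5 - 1.5(43) = 631.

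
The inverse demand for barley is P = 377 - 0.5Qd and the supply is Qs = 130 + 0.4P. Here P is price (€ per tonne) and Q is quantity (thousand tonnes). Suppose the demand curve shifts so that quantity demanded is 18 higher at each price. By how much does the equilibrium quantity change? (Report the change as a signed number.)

ΔQ = 3

Rewriting in direct form: Qd = 754 - 2P.
At equilibrium Qd = Qs, so 754 - 2P = 130 + 0.4P; collecting terms, 624 = 2.4P and P* = 260.
Then Q* = 754 - 2(260) = 234.
After the shift, demand is Qd = 772 - 2P.
The new intersection has 642 = 2.4P, i.e. P = 267.5, Q = 237.
ΔQ = 237 - 234 = 3.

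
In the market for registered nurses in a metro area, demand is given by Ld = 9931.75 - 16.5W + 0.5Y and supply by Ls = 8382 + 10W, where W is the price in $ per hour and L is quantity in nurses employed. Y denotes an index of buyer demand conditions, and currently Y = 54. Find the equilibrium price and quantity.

W* = 59.5, L* = 8977

With Y = 54, demand is Ld = 9958.75 - 16.5W.
Equating demand and supply, 9958.75 - 16.5W = 8382 + 10W gives 26.5W = 1576.75, so W* = 59.5.
From the demand curve, L* = 9958.75 - 16.5(59.5) = 8977.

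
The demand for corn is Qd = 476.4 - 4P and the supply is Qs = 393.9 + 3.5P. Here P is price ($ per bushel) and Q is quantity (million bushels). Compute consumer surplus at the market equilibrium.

Equating demand and supply, 476.4 - 4P = 393.9 + 3.5P gives 7.5P = 82.5, so P* = 11.
Plugging P* into demand: Q* = 476.4 - 4(11) = 432.4.
Demand choke price (Qd = 0): P = 476.4/4 = 119.1. Consumer surplus = ½ × (119.1 - 11) × 432.4 = 23371.22.

Consumer surplus = 23371.22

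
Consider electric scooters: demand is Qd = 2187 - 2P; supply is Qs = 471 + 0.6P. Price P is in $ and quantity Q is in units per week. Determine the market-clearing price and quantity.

P* = 660, Q* = 867

Set Qd = Qs: 2187 - 2P = 471 + 0.6P, so 1716 = 2.6P and P* = 660.
Then Q* = 2187 - 2(660) = 867.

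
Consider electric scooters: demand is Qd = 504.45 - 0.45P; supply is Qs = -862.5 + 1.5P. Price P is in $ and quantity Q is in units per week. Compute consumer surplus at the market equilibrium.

Consumer surplus = 39690

Set Qd = Qs: 504.45 - 0.45P = -862.5 + 1.5P, so 1366.95 = 1.95P and P* = 701.
Substitute back: Q* = 504.45 - 0.45(701) = 189.
Demand choke price (Qd = 0): P = 504.45/0.45 = 1121. Consumer surplus = ½ × (1121 - 701) × 189 = 39690.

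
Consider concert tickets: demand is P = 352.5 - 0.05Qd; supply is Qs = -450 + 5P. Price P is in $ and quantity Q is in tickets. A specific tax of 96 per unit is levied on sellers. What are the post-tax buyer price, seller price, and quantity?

Rewriting in direct form: Qd = 7050 - 20P.
The tax drives a wedge P_b - P_s = 96. Substituting P_s = P_b - 96 into supply: Qs = -930 + 5P_b.
Set Qd = Qs: 7050 - 20P_b = -930 + 5P_b, so 7980 = 25P_b and P_b = 319.2.
So P_s = 223.2 and the quantity traded is Q = 7050 - 20(319.2) = 666.

P_b = 319.2, P_s = 223.2, Q = 666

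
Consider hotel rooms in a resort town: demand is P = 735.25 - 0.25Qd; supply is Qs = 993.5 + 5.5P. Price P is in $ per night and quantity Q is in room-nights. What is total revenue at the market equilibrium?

Rewriting in direct form: Qd = 2941 - 4P.
The market clears where 2941 - 4P = 993.5 + 5.5P. Rearranging, 9.5P = 1947.5, hence P* = 205.
Then Q* = 2941 - 4(205) = 2121.
Total revenue = P* × Q* = 205 × 2121 = 434805.

Total revenue = 434805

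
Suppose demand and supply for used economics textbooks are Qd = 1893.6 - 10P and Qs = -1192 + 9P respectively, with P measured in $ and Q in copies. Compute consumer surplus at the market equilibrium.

The market clears where 1893.6 - 10P = -1192 + 9P. Rearranging, 19P = 3085.6, hence P* = 162.4.
Substitute back: Q* = 1893.6 - 10(162.4) = 269.6.
Demand choke price (Qd = 0): P = 1893.6/10 = 189.36. Consumer surplus = ½ × (189.36 - 162.4) × 269.6 = 3634.208.

Consumer surplus = 3634.208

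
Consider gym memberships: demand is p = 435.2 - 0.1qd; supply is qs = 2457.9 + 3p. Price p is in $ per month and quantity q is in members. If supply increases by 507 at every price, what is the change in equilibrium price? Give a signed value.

Δp = -39

Solving each curve for q: qd = 4352 - 10p.
At equilibrium qd = qs, so 4352 - 10p = 2457.9 + 3p; collecting terms, 1894.1 = 13p and p* = 145.7.
Substitute back: q* = 4352 - 10(145.7) = 2895.
After the shift, supply is qs = 2964.9 + 3p.
New equilibrium: 1387.1 = 13p, so p = 106.7 and q = 3285.
Δp = 106.7 - 145.7 = -39.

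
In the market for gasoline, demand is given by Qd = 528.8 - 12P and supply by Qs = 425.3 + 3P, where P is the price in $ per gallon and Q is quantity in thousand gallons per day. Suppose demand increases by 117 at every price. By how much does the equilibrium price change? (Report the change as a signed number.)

ΔP = 7.8

Set Qd = Qs: 528.8 - 12P = 425.3 + 3P, so 103.5 = 15P and P* = 6.9.
From the demand curve, Q* = 528.8 - 12(6.9) = 446.
After the shift, demand is Qd = 645.8 - 12P.
The new intersection has 220.5 = 15P, i.e. P = 14.7, Q = 469.4.
ΔP = 14.7 - 6.9 = 7.8.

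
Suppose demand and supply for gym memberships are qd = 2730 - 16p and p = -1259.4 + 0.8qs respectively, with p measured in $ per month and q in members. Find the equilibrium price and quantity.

p* = 67, q* = 1658

Rewriting in direct form: qs = 1574.25 + 1.25p.
At equilibrium qd = qs, so 2730 - 16p = 1574.25 + 1.25p; collecting terms, 1155.75 = 17.25p and p* = 67.
Then q* = 2730 - 16(67) = 1658.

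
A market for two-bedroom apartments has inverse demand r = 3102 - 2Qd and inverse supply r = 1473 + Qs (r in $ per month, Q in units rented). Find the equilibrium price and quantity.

r* = 2016, Q* = 543

Solving each curve for Q: Qd = 1551 - 0.5r and Qs = -1473 + r.
Equating demand and supply, 1551 - 0.5r = -1473 + r gives 1.5r = 3024, so r* = 2016.
Plugging r* into demand: Q* = 1551 - 0.5(2016) = 543.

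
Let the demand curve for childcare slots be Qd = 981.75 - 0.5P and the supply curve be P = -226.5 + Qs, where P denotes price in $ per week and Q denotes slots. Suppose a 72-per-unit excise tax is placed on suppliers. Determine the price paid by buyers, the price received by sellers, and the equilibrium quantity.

Rewriting in direct form: Qs = 226.5 + P.
The tax drives a wedge P_b - P_s = 72. Substituting P_s = P_b - 72 into supply: Qs = 154.5 + P_b.
Market clearing requires 981.75 - 0.5P_b = 154.5 + P_b; hence 827.25 = 1.5P_b and P_b = 551.5.
So P_s = 479.5 and the quantity traded is Q = 981.75 - 0.5(551.5) = 706.

P_b = 551.5, P_s = 479.5, Q = 706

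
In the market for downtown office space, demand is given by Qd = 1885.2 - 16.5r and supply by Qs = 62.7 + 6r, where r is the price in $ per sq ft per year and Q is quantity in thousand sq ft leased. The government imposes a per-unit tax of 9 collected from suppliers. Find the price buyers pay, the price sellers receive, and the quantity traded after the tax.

With a tax of 9 on suppliers, they supply based on the net price r_s = r_b - 9, so Qs = 8.7 + 6r_b.
Market clearing requires 1885.2 - 16.5r_b = 8.7 + 6r_b; hence 1876.5 = 22.5r_b and r_b = 83.4.
Then r_s = 83.4 - 9 = 74.4 and Q = 1885.2 - 16.5(83.4) = 509.1.

r_b = 83.4, r_s = 74.4, Q = 509.1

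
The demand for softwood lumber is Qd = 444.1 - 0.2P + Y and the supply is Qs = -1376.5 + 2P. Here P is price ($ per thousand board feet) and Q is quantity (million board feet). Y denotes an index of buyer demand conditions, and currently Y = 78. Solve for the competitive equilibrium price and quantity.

P* = 863, Q* = 349.5

With Y = 78, demand is Qd = 522.1 - 0.2P.
At equilibrium Qd = Qs, so 522.1 - 0.2P = -1376.5 + 2P; collecting terms, 1898.6 = 2.2P and P* = 863.
Substitute back: Q* = 522.1 - 0.2(863) = 349.5.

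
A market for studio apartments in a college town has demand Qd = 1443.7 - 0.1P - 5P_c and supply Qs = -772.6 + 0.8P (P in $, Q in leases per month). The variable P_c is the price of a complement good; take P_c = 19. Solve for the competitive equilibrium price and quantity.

With P_c = 19, demand is Qd = 1348.7 - 0.1P.
Set Qd = Qs: 1348.7 - 0.1P = -772.6 + 0.8P, so 2121.3 = 0.9P and P* = 2357.
Then Q* = 1348.7 - 0.1(2357) = 1113.

P* = 2357, Q* = 1113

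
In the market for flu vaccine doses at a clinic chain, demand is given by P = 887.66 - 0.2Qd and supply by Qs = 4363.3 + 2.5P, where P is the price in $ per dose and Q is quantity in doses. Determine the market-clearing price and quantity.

P* = 10, Q* = 4388.3

In direct form, Qd = 4438.3 - 5P.
Set Qd = Qs: 4438.3 - 5P = 4363.3 + 2.5P, so 75 = 7.5P and P* = 10.
Substitute back: Q* = 4438.3 - 5(10) = 4388.3.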